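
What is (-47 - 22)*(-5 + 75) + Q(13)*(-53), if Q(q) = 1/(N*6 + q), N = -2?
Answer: -4883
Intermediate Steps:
Q(q) = 1/(-12 + q) (Q(q) = 1/(-2*6 + q) = 1/(-12 + q))
(-47 - 22)*(-5 + 75) + Q(13)*(-53) = (-47 - 22)*(-5 + 75) - 53/(-12 + 13) = -69*70 - 53/1 = -4830 + 1*(-53) = -4830 - 53 = -4883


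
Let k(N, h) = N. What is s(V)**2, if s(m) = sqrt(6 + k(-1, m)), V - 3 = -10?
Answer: 5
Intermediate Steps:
V = -7 (V = 3 - 10 = -7)
s(m) = sqrt(5) (s(m) = sqrt(6 - 1) = sqrt(5))
s(V)**2 = (sqrt(5))**2 = 5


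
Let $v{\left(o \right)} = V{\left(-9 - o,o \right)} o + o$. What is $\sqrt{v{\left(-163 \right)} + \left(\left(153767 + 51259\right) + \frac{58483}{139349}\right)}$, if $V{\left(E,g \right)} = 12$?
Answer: $\frac{\sqrt{3940085453777074}}{139349} \approx 450.45$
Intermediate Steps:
$v{\left(o \right)} = 13 o$ ($v{\left(o \right)} = 12 o + o = 13 o$)
$\sqrt{v{\left(-163 \right)} + \left(\left(153767 + 51259\right) + \frac{58483}{139349}\right)} = \sqrt{13 \left(-163\right) + \left(\left(153767 + 51259\right) + \frac{58483}{139349}\right)} = \sqrt{-2119 + \left(205026 + 58483 \cdot \frac{1}{139349}\right)} = \sqrt{-2119 + \left(205026 + \frac{58483}{139349}\right)} = \sqrt{-2119 + \frac{28570226557}{139349}} = \sqrt{\frac{28274946026}{139349}} = \frac{\sqrt{3940085453777074}}{139349}$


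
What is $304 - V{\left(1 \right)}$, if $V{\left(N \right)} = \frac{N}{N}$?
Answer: $303$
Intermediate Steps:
$V{\left(N \right)} = 1$
$304 - V{\left(1 \right)} = 304 - 1 = 303$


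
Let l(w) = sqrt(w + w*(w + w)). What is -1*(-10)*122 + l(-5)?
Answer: 1220 + 3*sqrt(5) ≈ 1226.7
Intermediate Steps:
l(w) = sqrt(w + 2*w**2) (l(w) = sqrt(w + w*(2*w)) = sqrt(w + 2*w**2))
-1*(-10)*122 + l(-5) = -1*(-10)*122 + sqrt(-5*(1 + 2*(-5))) = 10*122 + sqrt(-5*(1 - 10)) = 1220 + sqrt(-5*(-9)) = 1220 + sqrt(45) = 1220 + 3*sqrt(5)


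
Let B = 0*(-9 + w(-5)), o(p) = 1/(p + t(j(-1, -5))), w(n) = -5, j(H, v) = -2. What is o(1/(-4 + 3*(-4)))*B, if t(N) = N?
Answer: 0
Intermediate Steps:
o(p) = 1/(-2 + p) (o(p) = 1/(p - 2) = 1/(-2 + p))
B = 0 (B = 0*(-9 - 5) = 0*(-14) = 0)
o(1/(-4 + 3*(-4)))*B = 0/(-2 + 1/(-4 + 3*(-4))) = 0/(-2 + 1/(-4 - 12)) = 0/(-2 + 1/(-16)) = 0/(-2 - 1/16) = 0/(-33/16) = -16/33*0 = 0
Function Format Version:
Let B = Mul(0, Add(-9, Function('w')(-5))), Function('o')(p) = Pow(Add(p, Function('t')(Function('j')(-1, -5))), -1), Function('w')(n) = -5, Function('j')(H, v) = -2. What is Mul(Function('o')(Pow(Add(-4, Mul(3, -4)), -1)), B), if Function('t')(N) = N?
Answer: 0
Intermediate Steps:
Function('o')(p) = Pow(Add(-2, p), -1) (Function('o')(p) = Pow(Add(p, -2), -1) = Pow(Add(-2, p), -1))
B = 0 (B = Mul(0, Add(-9, -5)) = Mul(0, -14) = 0)
Mul(Function('o')(Pow(Add(-4, Mul(3, -4)), -1)), B) = Mul(Pow(Add(-2, Pow(Add(-4, Mul(3, -4)), -1)), -1), 0) = Mul(Pow(Add(-2, Pow(Add(-4, -12), -1)), -1), 0) = Mul(Pow(Add(-2, Pow(-16, -1)), -1), 0) = Mul(Pow(Add(-2, Rational(-1, 16)), -1), 0) = Mul(Pow(Rational(-33, 16), -1), 0) = Mul(Rational(-16, 33), 0) = 0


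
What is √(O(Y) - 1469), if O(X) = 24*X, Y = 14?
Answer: I*√1133 ≈ 33.66*I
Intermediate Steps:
√(O(Y) - 1469) = √(24*14 - 1469) = √(336 - 1469) = √(-1133) = I*√1133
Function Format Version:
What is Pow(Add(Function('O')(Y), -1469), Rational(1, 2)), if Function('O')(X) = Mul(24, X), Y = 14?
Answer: Mul(I, Pow(1133, Rational(1, 2))) ≈ Mul(33.660, I)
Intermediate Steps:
Pow(Add(Function('O')(Y), -1469), Rational(1, 2)) = Pow(Add(Mul(24, 14), -1469), Rational(1, 2)) = Pow(Add(336, -1469), Rational(1, 2)) = Pow(-1133, Rational(1, 2)) = Mul(I, Pow(1133, Rational(1, 2)))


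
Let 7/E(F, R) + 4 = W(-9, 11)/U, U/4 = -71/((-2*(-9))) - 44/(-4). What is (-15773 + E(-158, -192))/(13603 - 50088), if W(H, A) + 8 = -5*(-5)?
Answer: 13613877/31486555 ≈ 0.43237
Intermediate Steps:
W(H, A) = 17 (W(H, A) = -8 - 5*(-5) = -8 + 25 = 17)
U = 254/9 (U = 4*(-71/((-2*(-9))) - 44/(-4)) = 4*(-71/18 - 44*(-¼)) = 4*(-71*1/18 + 11) = 4*(-71/18 + 11) = 4*(127/18) = 254/9 ≈ 28.222)
E(F, R) = -1778/863 (E(F, R) = 7/(-4 + 17/(254/9)) = 7/(-4 + 17*(9/254)) = 7/(-4 + 153/254) = 7/(-863/254) = 7*(-254/863) = -1778/863)
(-15773 + E(-158, -192))/(13603 - 50088) = (-15773 - 1778/863)/(13603 - 50088) = -13613877/863/(-36485) = -13613877/863*(-1/36485) = 13613877/31486555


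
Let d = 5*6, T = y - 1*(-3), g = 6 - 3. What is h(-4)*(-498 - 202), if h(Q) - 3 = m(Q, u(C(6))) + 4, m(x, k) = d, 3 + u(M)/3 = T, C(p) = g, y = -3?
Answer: -25900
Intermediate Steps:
g = 3
C(p) = 3
T = 0 (T = -3 - 1*(-3) = -3 + 3 = 0)
u(M) = -9 (u(M) = -9 + 3*0 = -9 + 0 = -9)
d = 30
m(x, k) = 30
h(Q) = 37 (h(Q) = 3 + (30 + 4) = 3 + 34 = 37)
h(-4)*(-498 - 202) = 37*(-498 - 202) = 37*(-700) = -25900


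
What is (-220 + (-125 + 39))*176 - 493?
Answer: -54349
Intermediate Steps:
(-220 + (-125 + 39))*176 - 493 = (-220 - 86)*176 - 493 = -306*176 - 493 = -53856 - 493 = -54349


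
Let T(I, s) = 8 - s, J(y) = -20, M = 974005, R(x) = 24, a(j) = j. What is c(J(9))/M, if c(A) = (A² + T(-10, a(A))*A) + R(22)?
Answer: -136/974005 ≈ -0.00013963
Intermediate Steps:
c(A) = 24 + A² + A*(8 - A) (c(A) = (A² + (8 - A)*A) + 24 = (A² + A*(8 - A)) + 24 = 24 + A² + A*(8 - A))
c(J(9))/M = (24 + 8*(-20))/974005 = (24 - 160)*(1/974005) = -136*1/974005 = -136/974005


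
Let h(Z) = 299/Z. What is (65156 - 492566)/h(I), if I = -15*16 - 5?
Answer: 104715450/299 ≈ 3.5022e+5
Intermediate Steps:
I = -245 (I = -240 - 5 = -245)
(65156 - 492566)/h(I) = (65156 - 492566)/((299/(-245))) = -427410/(299*(-1/245)) = -427410/(-299/245) = -427410*(-245/299) = 104715450/299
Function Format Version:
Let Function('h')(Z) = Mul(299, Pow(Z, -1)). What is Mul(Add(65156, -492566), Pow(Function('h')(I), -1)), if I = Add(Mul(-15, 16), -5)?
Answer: Rational(104715450, 299) ≈ 3.5022e+5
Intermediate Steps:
I = -245 (I = Add(-240, -5) = -245)
Mul(Add(65156, -492566), Pow(Function('h')(I), -1)) = Mul(Add(65156, -492566), Pow(Mul(299, Pow(-245, -1)), -1)) = Mul(-427410, Pow(Mul(299, Rational(-1, 245)), -1)) = Mul(-427410, Pow(Rational(-299, 245), -1)) = Mul(-427410, Rational(-245, 299)) = Rational(104715450, 299)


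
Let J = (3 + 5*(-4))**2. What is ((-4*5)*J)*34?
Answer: -196520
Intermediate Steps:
J = 289 (J = (3 - 20)**2 = (-17)**2 = 289)
((-4*5)*J)*34 = (-4*5*289)*34 = -20*289*34 = -5780*34 = -196520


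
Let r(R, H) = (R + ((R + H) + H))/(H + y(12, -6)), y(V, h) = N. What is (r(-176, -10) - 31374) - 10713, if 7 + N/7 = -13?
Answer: -1052113/25 ≈ -42085.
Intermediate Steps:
N = -140 (N = -49 + 7*(-13) = -49 - 91 = -140)
y(V, h) = -140
r(R, H) = (2*H + 2*R)/(-140 + H) (r(R, H) = (R + ((R + H) + H))/(H - 140) = (R + ((H + R) + H))/(-140 + H) = (R + (R + 2*H))/(-140 + H) = (2*H + 2*R)/(-140 + H))
(r(-176, -10) - 31374) - 10713 = (2*(-10 - 176)/(-140 - 10) - 31374) - 10713 = (2*(-186)/(-150) - 31374) - 10713 = (2*(-1/150)*(-186) - 31374) - 10713 = (62/25 - 31374) - 10713 = -784288/25 - 10713 = -1052113/25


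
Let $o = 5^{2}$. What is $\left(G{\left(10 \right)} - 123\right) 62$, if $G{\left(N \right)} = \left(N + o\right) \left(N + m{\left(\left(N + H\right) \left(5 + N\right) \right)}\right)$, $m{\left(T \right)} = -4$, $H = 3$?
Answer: $5394$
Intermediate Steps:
$o = 25$
$G{\left(N \right)} = \left(-4 + N\right) \left(25 + N\right)$ ($G{\left(N \right)} = \left(N + 25\right) \left(N - 4\right) = \left(25 + N\right) \left(-4 + N\right) = \left(-4 + N\right) \left(25 + N\right)$)
$\left(G{\left(10 \right)} - 123\right) 62 = \left(\left(-100 + 10^{2} + 21 \cdot 10\right) - 123\right) 62 = \left(\left(-100 + 100 + 210\right) - 123\right) 62 = \left(210 - 123\right) 62 = 87 \cdot 62 = 5394$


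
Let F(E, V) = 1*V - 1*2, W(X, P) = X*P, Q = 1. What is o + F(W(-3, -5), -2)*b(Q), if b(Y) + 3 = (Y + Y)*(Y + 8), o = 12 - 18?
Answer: -66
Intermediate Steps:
W(X, P) = P*X
o = -6
F(E, V) = -2 + V (F(E, V) = V - 2 = -2 + V)
b(Y) = -3 + 2*Y*(8 + Y) (b(Y) = -3 + (Y + Y)*(Y + 8) = -3 + (2*Y)*(8 + Y) = -3 + 2*Y*(8 + Y))
o + F(W(-3, -5), -2)*b(Q) = -6 + (-2 - 2)*(-3 + 2*1² + 16*1) = -6 - 4*(-3 + 2*1 + 16) = -6 - 4*(-3 + 2 + 16) = -6 - 4*15 = -6 - 60 = -66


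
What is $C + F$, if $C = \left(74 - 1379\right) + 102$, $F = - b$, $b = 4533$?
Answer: $-5736$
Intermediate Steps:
$F = -4533$ ($F = \left(-1\right) 4533 = -4533$)
$C = -1203$ ($C = -1305 + 102 = -1203$)
$C + F = -1203 - 4533 = -5736$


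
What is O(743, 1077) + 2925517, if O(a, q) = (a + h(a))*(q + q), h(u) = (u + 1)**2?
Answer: 1196842483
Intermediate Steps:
h(u) = (1 + u)**2
O(a, q) = 2*q*(a + (1 + a)**2) (O(a, q) = (a + (1 + a)**2)*(q + q) = (a + (1 + a)**2)*(2*q) = 2*q*(a + (1 + a)**2))
O(743, 1077) + 2925517 = 2*1077*(743 + (1 + 743)**2) + 2925517 = 2*1077*(743 + 744**2) + 2925517 = 2*1077*(743 + 553536) + 2925517 = 2*1077*554279 + 2925517 = 1193916966 + 2925517 = 1196842483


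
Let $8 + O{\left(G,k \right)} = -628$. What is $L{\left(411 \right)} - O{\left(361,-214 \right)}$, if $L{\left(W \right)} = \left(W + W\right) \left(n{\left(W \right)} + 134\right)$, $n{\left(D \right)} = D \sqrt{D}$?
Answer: $110784 + 337842 \sqrt{411} \approx 6.9599 \cdot 10^{6}$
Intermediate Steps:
$n{\left(D \right)} = D^{\frac{3}{2}}$
$O{\left(G,k \right)} = -636$ ($O{\left(G,k \right)} = -8 - 628 = -636$)
$L{\left(W \right)} = 2 W \left(134 + W^{\frac{3}{2}}\right)$ ($L{\left(W \right)} = \left(W + W\right) \left(W^{\frac{3}{2}} + 134\right) = 2 W \left(134 + W^{\frac{3}{2}}\right)$)
$L{\left(411 \right)} - O{\left(361,-214 \right)} = 2 \cdot 411 \left(134 + 411^{\frac{3}{2}}\right) - -636 = 2 \cdot 411 \left(134 + 411 \sqrt{411}\right) + 636 = \left(110148 + 337842 \sqrt{411}\right) + 636 = 110784 + 337842 \sqrt{411}$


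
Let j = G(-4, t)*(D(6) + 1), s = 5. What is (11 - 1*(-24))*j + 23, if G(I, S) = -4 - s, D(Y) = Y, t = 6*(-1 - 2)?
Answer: -2182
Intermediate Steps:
t = -18 (t = 6*(-3) = -18)
G(I, S) = -9 (G(I, S) = -4 - 1*5 = -4 - 5 = -9)
j = -63 (j = -9*(6 + 1) = -9*7 = -63)
(11 - 1*(-24))*j + 23 = (11 - 1*(-24))*(-63) + 23 = (11 + 24)*(-63) + 23 = 35*(-63) + 23 = -2205 + 23 = -2182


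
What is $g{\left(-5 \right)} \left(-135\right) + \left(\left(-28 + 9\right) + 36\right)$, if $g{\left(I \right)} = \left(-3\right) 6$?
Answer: $2447$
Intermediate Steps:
$g{\left(I \right)} = -18$
$g{\left(-5 \right)} \left(-135\right) + \left(\left(-28 + 9\right) + 36\right) = \left(-18\right) \left(-135\right) + \left(\left(-28 + 9\right) + 36\right) = 2430 + \left(-19 + 36\right) = 2430 + 17 = 2447$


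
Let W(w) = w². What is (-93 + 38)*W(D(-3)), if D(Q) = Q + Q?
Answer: -1980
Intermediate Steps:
D(Q) = 2*Q
(-93 + 38)*W(D(-3)) = (-93 + 38)*(2*(-3))² = -55*(-6)² = -55*36 = -1980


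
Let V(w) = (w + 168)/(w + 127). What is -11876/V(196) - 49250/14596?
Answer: -7000928001/664118 ≈ -10542.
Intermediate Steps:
V(w) = (168 + w)/(127 + w)
-11876/V(196) - 49250/14596 = -11876*(127 + 196)/(168 + 196) - 49250/14596 = -11876/(364/323) - 49250*1/14596 = -11876/((1/323)*364) - 24625/7298 = -11876/364/323 - 24625/7298 = -11876*323/364 - 24625/7298 = -958987/91 - 24625/7298 = -7000928001/664118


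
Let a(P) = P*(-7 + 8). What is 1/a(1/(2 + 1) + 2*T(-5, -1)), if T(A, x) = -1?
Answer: -⅗ ≈ -0.60000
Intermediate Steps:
a(P) = P (a(P) = P*1 = P)
1/a(1/(2 + 1) + 2*T(-5, -1)) = 1/(1/(2 + 1) + 2*(-1)) = 1/(1/3 - 2) = 1/(⅓ - 2) = 1/(-5/3) = -⅗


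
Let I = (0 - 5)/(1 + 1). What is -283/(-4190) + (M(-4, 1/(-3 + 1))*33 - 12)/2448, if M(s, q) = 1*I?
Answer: 32981/1139680 ≈ 0.028939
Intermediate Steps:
I = -5/2 ≈ -2.5000
M(s, q) = -5/2 (M(s, q) = 1*(-5/2) = -5/2)
-283/(-4190) + (M(-4, 1/(-3 + 1))*33 - 12)/2448 = -283/(-4190) + (-5/2*33 - 12)/2448 = -283*(-1/4190) + (-165/2 - 12)*(1/2448) = 283/4190 - 189/2*1/2448 = 283/4190 - 21/544 = 32981/1139680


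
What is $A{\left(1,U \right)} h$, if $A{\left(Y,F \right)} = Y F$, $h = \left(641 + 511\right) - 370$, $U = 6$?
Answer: $4692$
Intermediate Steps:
$h = 782$ ($h = 1152 - 370 = 782$)
$A{\left(Y,F \right)} = F Y$
$A{\left(1,U \right)} h = 6 \cdot 1 \cdot 782 = 6 \cdot 782 = 4692$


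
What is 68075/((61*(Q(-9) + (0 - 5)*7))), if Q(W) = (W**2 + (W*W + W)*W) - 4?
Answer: -68075/36966 ≈ -1.8416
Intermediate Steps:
Q(W) = -4 + W**2 + W*(W + W**2) (Q(W) = (W**2 + (W**2 + W)*W) - 4 = (W**2 + (W + W**2)*W) - 4 = (W**2 + W*(W + W**2)) - 4 = -4 + W**2 + W*(W + W**2))
68075/((61*(Q(-9) + (0 - 5)*7))) = 68075/((61*((-4 + (-9)**3 + 2*(-9)**2) + (0 - 5)*7))) = 68075/((61*((-4 - 729 + 2*81) - 5*7))) = 68075/((61*((-4 - 729 + 162) - 35))) = 68075/((61*(-571 - 35))) = 68075/((61*(-606))) = 68075/(-36966) = 68075*(-1/36966) = -68075/36966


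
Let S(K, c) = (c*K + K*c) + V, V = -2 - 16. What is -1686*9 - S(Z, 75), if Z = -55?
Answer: -6906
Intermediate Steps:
V = -18
S(K, c) = -18 + 2*K*c (S(K, c) = (c*K + K*c) - 18 = (K*c + K*c) - 18 = 2*K*c - 18 = -18 + 2*K*c)
-1686*9 - S(Z, 75) = -1686*9 - (-18 + 2*(-55)*75) = -15174 - (-18 - 8250) = -15174 - 1*(-8268) = -15174 + 8268 = -6906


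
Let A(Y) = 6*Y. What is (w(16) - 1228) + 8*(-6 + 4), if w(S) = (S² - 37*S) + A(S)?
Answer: -1484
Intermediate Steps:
w(S) = S² - 31*S (w(S) = (S² - 37*S) + 6*S = S² - 31*S)
(w(16) - 1228) + 8*(-6 + 4) = (16*(-31 + 16) - 1228) + 8*(-6 + 4) = (16*(-15) - 1228) + 8*(-2) = (-240 - 1228) - 16 = -1468 - 16 = -1484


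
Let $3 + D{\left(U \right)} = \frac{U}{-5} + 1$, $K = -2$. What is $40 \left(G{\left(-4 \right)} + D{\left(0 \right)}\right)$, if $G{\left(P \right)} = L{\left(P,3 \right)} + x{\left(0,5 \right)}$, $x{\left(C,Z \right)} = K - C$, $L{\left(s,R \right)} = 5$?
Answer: $40$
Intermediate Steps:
$x{\left(C,Z \right)} = -2 - C$
$G{\left(P \right)} = 3$ ($G{\left(P \right)} = 5 - 2 = 3$)
$D{\left(U \right)} = -2 - \frac{U}{5}$ ($D{\left(U \right)} = -3 + \left(\frac{U}{-5} + 1\right) = -3 + \left(U \left(- \frac{1}{5}\right) + 1\right) = -3 - \left(-1 + \frac{U}{5}\right) = -2 - \frac{U}{5}$)
$40 \left(G{\left(-4 \right)} + D{\left(0 \right)}\right) = 40 \left(3 - 2\right) = 40 \cdot 1 = 40$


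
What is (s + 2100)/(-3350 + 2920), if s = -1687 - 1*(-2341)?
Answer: -1377/215 ≈ -6.4046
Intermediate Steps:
s = 654 (s = -1687 + 2341 = 654)
(s + 2100)/(-3350 + 2920) = (654 + 2100)/(-3350 + 2920) = 2754/(-430) = 2754*(-1/430) = -1377/215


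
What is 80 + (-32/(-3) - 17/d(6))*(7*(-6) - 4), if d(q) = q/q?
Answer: 1114/3 ≈ 371.33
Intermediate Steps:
d(q) = 1
80 + (-32/(-3) - 17/d(6))*(7*(-6) - 4) = 80 + (-32/(-3) - 17/1)*(7*(-6) - 4) = 80 + (-32*(-⅓) - 17*1)*(-42 - 4) = 80 + (32/3 - 17)*(-46) = 80 - 19/3*(-46) = 80 + 874/3 = 1114/3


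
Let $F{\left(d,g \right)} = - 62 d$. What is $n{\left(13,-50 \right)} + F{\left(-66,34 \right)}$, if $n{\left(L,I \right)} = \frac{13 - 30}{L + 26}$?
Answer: $\frac{159571}{39} \approx 4091.6$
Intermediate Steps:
$n{\left(L,I \right)} = - \frac{17}{26 + L}$
$n{\left(13,-50 \right)} + F{\left(-66,34 \right)} = - \frac{17}{26 + 13} - -4092 = - \frac{17}{39} + 4092 = \frac{159571}{39}$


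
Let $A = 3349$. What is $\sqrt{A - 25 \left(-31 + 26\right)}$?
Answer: $3 \sqrt{386} \approx 58.941$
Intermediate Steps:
$\sqrt{A - 25 \left(-31 + 26\right)} = \sqrt{3349 - 25 \left(-31 + 26\right)} = \sqrt{3349 - -125} = \sqrt{3349 + 125} = \sqrt{3474} = 3 \sqrt{386}$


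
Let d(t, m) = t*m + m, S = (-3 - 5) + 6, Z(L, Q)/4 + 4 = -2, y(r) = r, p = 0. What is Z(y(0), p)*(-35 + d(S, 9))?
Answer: 1056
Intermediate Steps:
Z(L, Q) = -24 (Z(L, Q) = -16 + 4*(-2) = -16 - 8 = -24)
S = -2 (S = -8 + 6 = -2)
d(t, m) = m + m*t (d(t, m) = m*t + m = m + m*t)
Z(y(0), p)*(-35 + d(S, 9)) = -24*(-35 + 9*(1 - 2)) = -24*(-35 + 9*(-1)) = -24*(-35 - 9) = -24*(-44) = 1056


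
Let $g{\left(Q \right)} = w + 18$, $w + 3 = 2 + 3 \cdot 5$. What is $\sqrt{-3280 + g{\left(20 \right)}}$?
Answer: $4 i \sqrt{203} \approx 56.991 i$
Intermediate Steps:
$w = 14$ ($w = -3 + \left(2 + 3 \cdot 5\right) = -3 + \left(2 + 15\right) = -3 + 17 = 14$)
$g{\left(Q \right)} = 32$ ($g{\left(Q \right)} = 14 + 18 = 32$)
$\sqrt{-3280 + g{\left(20 \right)}} = \sqrt{-3280 + 32} = \sqrt{-3248} = 4 i \sqrt{203}$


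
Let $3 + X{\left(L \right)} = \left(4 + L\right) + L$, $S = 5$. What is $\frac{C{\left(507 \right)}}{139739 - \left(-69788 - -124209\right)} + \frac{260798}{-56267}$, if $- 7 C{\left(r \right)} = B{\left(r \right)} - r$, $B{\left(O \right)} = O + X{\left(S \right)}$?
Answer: $- \frac{155755965285}{33604115342} \approx -4.635$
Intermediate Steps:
$X{\left(L \right)} = 1 + 2 L$ ($X{\left(L \right)} = -3 + \left(\left(4 + L\right) + L\right) = -3 + \left(4 + 2 L\right) = 1 + 2 L$)
$B{\left(O \right)} = 11 + O$ ($B{\left(O \right)} = O + \left(1 + 2 \cdot 5\right) = O + \left(1 + 10\right) = O + 11 = 11 + O$)
$C{\left(r \right)} = - \frac{11}{7}$ ($C{\left(r \right)} = - \frac{\left(11 + r\right) - r}{7} = \left(- \frac{1}{7}\right) 11 = - \frac{11}{7}$)
$\frac{C{\left(507 \right)}}{139739 - \left(-69788 - -124209\right)} + \frac{260798}{-56267} = - \frac{11}{7 \left(139739 - \left(-69788 - -124209\right)\right)} + \frac{260798}{-56267} = - \frac{11}{7 \left(139739 - \left(-69788 + 124209\right)\right)} + 260798 \left(- \frac{1}{56267}\right) = - \frac{11}{7 \left(139739 - 54421\right)} - \frac{260798}{56267} = - \frac{11}{7 \cdot 85318} - \frac{260798}{56267} = \left(- \frac{11}{7}\right) \frac{1}{85318} - \frac{260798}{56267} = - \frac{11}{597226} - \frac{260798}{56267} = - \frac{155755965285}{33604115342}$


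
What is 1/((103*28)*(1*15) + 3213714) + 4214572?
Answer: 13726751425129/3256974 ≈ 4.2146e+6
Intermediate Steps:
1/((103*28)*(1*15) + 3213714) + 4214572 = 1/(2884*15 + 3213714) + 4214572 = 1/(43260 + 3213714) + 4214572 = 1/3256974 + 4214572 = 13726751425129/3256974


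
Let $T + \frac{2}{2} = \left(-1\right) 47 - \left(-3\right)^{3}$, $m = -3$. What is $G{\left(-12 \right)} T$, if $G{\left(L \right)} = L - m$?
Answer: $189$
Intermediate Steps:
$G{\left(L \right)} = 3 + L$ ($G{\left(L \right)} = L - -3 = L + 3 = 3 + L$)
$T = -21$ ($T = -1 - 20 = -21$)
$G{\left(-12 \right)} T = \left(3 - 12\right) \left(-21\right) = \left(-9\right) \left(-21\right) = 189$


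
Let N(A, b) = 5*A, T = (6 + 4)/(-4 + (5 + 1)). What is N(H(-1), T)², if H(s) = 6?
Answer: 900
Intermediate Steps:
T = 5 (T = 10/(-4 + 6) = 10/2 = 10*(½) = 5)
N(H(-1), T)² = (5*6)² = 30² = 900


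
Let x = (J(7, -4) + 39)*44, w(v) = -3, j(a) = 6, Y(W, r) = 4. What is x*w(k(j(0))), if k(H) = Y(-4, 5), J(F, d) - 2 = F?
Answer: -6336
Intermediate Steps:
J(F, d) = 2 + F
k(H) = 4
x = 2112 (x = ((2 + 7) + 39)*44 = (9 + 39)*44 = 48*44 = 2112)
x*w(k(j(0))) = 2112*(-3) = -6336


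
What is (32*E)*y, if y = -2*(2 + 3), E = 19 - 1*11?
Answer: -2560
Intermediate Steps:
E = 8 (E = 19 - 11 = 8)
y = -10 (y = -2*5 = -10)
(32*E)*y = (32*8)*(-10) = 256*(-10) = -2560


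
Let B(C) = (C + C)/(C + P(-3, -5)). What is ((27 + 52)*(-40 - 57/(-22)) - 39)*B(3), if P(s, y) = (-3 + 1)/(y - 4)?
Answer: -1778625/319 ≈ -5575.6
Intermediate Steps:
P(s, y) = -2/(-4 + y)
B(C) = 2*C/(2/9 + C) (B(C) = (C + C)/(C - 2/(-4 - 5)) = (2*C)/(C - 2/(-9)) = (2*C)/(C - 2*(-⅑)) = (2*C)/(C + 2/9) = (2*C)/(2/9 + C) = 2*C/(2/9 + C))
((27 + 52)*(-40 - 57/(-22)) - 39)*B(3) = ((27 + 52)*(-40 - 57/(-22)) - 39)*(18*3/(2 + 9*3)) = (79*(-40 - 57*(-1/22)) - 39)*(18*3/(2 + 27)) = (79*(-40 + 57/22) - 39)*(18*3/29) = (79*(-823/22) - 39)*(18*3*(1/29)) = (-65017/22 - 39)*(54/29) = -65875/22*54/29 = -1778625/319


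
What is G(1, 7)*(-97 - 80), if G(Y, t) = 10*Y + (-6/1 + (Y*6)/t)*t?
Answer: 4602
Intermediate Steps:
G(Y, t) = 10*Y + t*(-6 + 6*Y/t) (G(Y, t) = 10*Y + (-6*1 + (6*Y)/t)*t = 10*Y + (-6 + 6*Y/t)*t = 10*Y + t*(-6 + 6*Y/t))
G(1, 7)*(-97 - 80) = (-6*7 + 16*1)*(-97 - 80) = (-42 + 16)*(-177) = -26*(-177) = 4602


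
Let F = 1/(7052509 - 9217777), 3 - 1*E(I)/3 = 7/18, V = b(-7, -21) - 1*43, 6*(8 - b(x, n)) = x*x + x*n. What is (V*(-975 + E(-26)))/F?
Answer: -425117531902/3 ≈ -1.4171e+11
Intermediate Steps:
b(x, n) = 8 - x²/6 - n*x/6 (b(x, n) = 8 - (x*x + x*n)/6 = 8 - (x² + n*x)/6 = 8 + (-x²/6 - n*x/6) = 8 - x²/6 - n*x/6)
V = -203/3 (V = (8 - ⅙*(-7)² - ⅙*(-21)*(-7)) - 1*43 = (8 - ⅙*49 - 49/2) - 43 = (8 - 49/6 - 49/2) - 43 = -74/3 - 43 = -203/3 ≈ -67.667)
E(I) = 47/6 (E(I) = 9 - 21/18 = 9 - 3*7/18 = 9 - 7/6 = 47/6)
F = -1/2165268 (F = 1/(-2165268) = -1/2165268 ≈ -4.6184e-7)
(V*(-975 + E(-26)))/F = (-203*(-975 + 47/6)/3)/(-1/2165268) = -203/3*(-5803/6)*(-2165268) = (1178009/18)*(-2165268) = -425117531902/3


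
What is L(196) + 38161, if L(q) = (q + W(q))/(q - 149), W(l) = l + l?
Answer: 1794155/47 ≈ 38174.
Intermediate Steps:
W(l) = 2*l
L(q) = 3*q/(-149 + q) (L(q) = (q + 2*q)/(q - 149) = (3*q)/(-149 + q) = 3*q/(-149 + q))
L(196) + 38161 = 3*196/(-149 + 196) + 38161 = 3*196/47 + 38161 = 3*196*(1/47) + 38161 = 588/47 + 38161 = 1794155/47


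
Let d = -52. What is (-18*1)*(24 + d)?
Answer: 504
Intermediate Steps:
(-18*1)*(24 + d) = (-18*1)*(24 - 52) = -18*(-28) = 504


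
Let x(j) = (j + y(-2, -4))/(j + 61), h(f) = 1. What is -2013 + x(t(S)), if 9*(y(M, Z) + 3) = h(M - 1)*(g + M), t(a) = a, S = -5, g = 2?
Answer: -14092/7 ≈ -2013.1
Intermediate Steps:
y(M, Z) = -25/9 + M/9 (y(M, Z) = -3 + (1*(2 + M))/9 = -3 + (2 + M)/9 = -3 + (2/9 + M/9) = -25/9 + M/9)
x(j) = (-3 + j)/(61 + j) (x(j) = (j + (-25/9 + (1/9)*(-2)))/(j + 61) = (j + (-25/9 - 2/9))/(61 + j) = (j - 3)/(61 + j) = (-3 + j)/(61 + j))
-2013 + x(t(S)) = -2013 + (-3 - 5)/(61 - 5) = -2013 - 8/56 = -2013 + (1/56)*(-8) = -2013 - 1/7 = -14092/7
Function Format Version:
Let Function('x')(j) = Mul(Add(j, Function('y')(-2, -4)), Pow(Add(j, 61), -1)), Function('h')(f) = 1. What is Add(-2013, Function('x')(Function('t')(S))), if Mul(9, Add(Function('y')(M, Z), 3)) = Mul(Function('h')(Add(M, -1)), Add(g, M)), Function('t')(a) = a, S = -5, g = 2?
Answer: Rational(-14092, 7) ≈ -2013.1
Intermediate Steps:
Function('y')(M, Z) = Add(Rational(-25, 9), Mul(Rational(1, 9), M)) (Function('y')(M, Z) = Add(-3, Mul(Rational(1, 9), Mul(1, Add(2, M)))) = Add(-3, Mul(Rational(1, 9), Add(2, M))) = Add(-3, Add(Rational(2, 9), Mul(Rational(1, 9), M))) = Add(Rational(-25, 9), Mul(Rational(1, 9), M)))
Function('x')(j) = Mul(Pow(Add(61, j), -1), Add(-3, j)) (Function('x')(j) = Mul(Add(j, Add(Rational(-25, 9), Mul(Rational(1, 9), -2))), Pow(Add(j, 61), -1)) = Mul(Add(j, Add(Rational(-25, 9), Rational(-2, 9))), Pow(Add(61, j), -1)) = Mul(Add(j, -3), Pow(Add(61, j), -1)) = Mul(Add(-3, j), Pow(Add(61, j), -1)) = Mul(Pow(Add(61, j), -1), Add(-3, j)))
Add(-2013, Function('x')(Function('t')(S))) = Add(-2013, Mul(Pow(Add(61, -5), -1), Add(-3, -5))) = Add(-2013, Mul(Pow(56, -1), -8)) = Add(-2013, Mul(Rational(1, 56), -8)) = Add(-2013, Rational(-1, 7)) = Rational(-14092, 7)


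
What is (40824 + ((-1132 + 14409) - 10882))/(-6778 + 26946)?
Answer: 43219/20168 ≈ 2.1429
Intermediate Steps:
(40824 + ((-1132 + 14409) - 10882))/(-6778 + 26946) = (40824 + (13277 - 10882))/20168 = (40824 + 2395)*(1/20168) = 43219*(1/20168) = 43219/20168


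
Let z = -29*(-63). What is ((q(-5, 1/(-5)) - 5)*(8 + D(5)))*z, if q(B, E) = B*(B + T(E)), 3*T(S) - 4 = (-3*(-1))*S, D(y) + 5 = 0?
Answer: 78561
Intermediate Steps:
D(y) = -5 (D(y) = -5 + 0 = -5)
T(S) = 4/3 + S (T(S) = 4/3 + ((-3*(-1))*S)/3 = 4/3 + (3*S)/3 = 4/3 + S)
q(B, E) = B*(4/3 + B + E) (q(B, E) = B*(B + (4/3 + E)) = B*(4/3 + B + E))
z = 1827
((q(-5, 1/(-5)) - 5)*(8 + D(5)))*z = (((⅓)*(-5)*(4 + 3*(-5) + 3/(-5)) - 5)*(8 - 5))*1827 = (((⅓)*(-5)*(4 - 15 + 3*(-⅕)) - 5)*3)*1827 = (((⅓)*(-5)*(4 - 15 - ⅗) - 5)*3)*1827 = (((⅓)*(-5)*(-58/5) - 5)*3)*1827 = ((58/3 - 5)*3)*1827 = ((43/3)*3)*1827 = 43*1827 = 78561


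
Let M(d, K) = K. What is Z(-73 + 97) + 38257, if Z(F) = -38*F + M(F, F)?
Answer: 37369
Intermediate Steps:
Z(F) = -37*F (Z(F) = -38*F + F = -37*F)
Z(-73 + 97) + 38257 = -37*(-73 + 97) + 38257 = -37*24 + 38257 = -888 + 38257 = 37369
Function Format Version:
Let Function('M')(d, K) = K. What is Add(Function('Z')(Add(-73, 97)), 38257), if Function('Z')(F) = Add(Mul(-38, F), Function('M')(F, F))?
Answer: 37369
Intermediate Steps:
Function('Z')(F) = Mul(-37, F) (Function('Z')(F) = Add(Mul(-38, F), F) = Mul(-37, F))
Add(Function('Z')(Add(-73, 97)), 38257) = Add(Mul(-37, Add(-73, 97)), 38257) = Add(Mul(-37, 24), 38257) = Add(-888, 38257) = 37369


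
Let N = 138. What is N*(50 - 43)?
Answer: 966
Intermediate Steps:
N*(50 - 43) = 138*(50 - 43) = 138*7 = 966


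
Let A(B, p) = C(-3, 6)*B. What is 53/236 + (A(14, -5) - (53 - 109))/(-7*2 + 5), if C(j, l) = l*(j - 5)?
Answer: 145853/2124 ≈ 68.669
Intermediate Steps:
C(j, l) = l*(-5 + j)
A(B, p) = -48*B (A(B, p) = (6*(-5 - 3))*B = (6*(-8))*B = -48*B)
53/236 + (A(14, -5) - (53 - 109))/(-7*2 + 5) = 53/236 + (-48*14 - (53 - 109))/(-7*2 + 5) = 53*(1/236) + (-672 - 1*(-56))/(-14 + 5) = 53/236 + (-672 + 56)/(-9) = 53/236 - 616*(-⅑) = 53/236 + 616/9 = 145853/2124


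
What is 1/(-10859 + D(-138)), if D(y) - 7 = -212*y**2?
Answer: -1/4048180 ≈ -2.4702e-7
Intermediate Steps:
D(y) = 7 - 212*y**2
1/(-10859 + D(-138)) = 1/(-10859 + (7 - 212*(-138)**2)) = 1/(-10859 + (7 - 212*19044)) = 1/(-10859 + (7 - 4037328)) = 1/(-10859 - 4037321) = 1/(-4048180) = -1/4048180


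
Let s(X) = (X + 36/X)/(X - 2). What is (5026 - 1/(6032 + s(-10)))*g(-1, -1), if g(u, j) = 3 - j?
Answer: 1819351628/90497 ≈ 20104.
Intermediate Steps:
s(X) = (X + 36/X)/(-2 + X)
(5026 - 1/(6032 + s(-10)))*g(-1, -1) = (5026 - 1/(6032 + (36 + (-10)**2)/((-10)*(-2 - 10))))*(3 - 1*(-1)) = (5026 - 1/(6032 - 1/10*(36 + 100)/(-12)))*(3 + 1) = (5026 - 1/(6032 - 1/10*(-1/12)*136))*4 = (5026 - 1/(6032 + 17/15))*4 = (5026 - 1/90497/15)*4 = (5026 - 1*15/90497)*4 = (5026 - 15/90497)*4 = (454837907/90497)*4 = 1819351628/90497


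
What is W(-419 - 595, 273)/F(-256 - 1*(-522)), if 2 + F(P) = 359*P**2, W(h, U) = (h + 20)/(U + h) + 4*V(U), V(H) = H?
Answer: 405083/9411219441 ≈ 4.3043e-5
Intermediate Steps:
W(h, U) = 4*U + (20 + h)/(U + h) (W(h, U) = (h + 20)/(U + h) + 4*U = (20 + h)/(U + h) + 4*U = 4*U + (20 + h)/(U + h))
F(P) = -2 + 359*P**2
W(-419 - 595, 273)/F(-256 - 1*(-522)) = ((20 + (-419 - 595) + 4*273**2 + 4*273*(-419 - 595))/(273 + (-419 - 595)))/(-2 + 359*(-256 - 1*(-522))**2) = ((20 - 1014 + 4*74529 + 4*273*(-1014))/(273 - 1014))/(-2 + 359*(-256 + 522)**2) = ((20 - 1014 + 298116 - 1107288)/(-741))/(-2 + 359*266**2) = (-1/741*(-810166))/(-2 + 359*70756) = 810166/(741*(-2 + 25401404)) = (810166/741)/25401402 = (810166/741)*(1/25401402) = 405083/9411219441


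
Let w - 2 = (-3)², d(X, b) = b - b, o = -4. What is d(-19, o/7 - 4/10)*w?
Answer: 0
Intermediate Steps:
d(X, b) = 0
w = 11 (w = 2 + (-3)² = 2 + 9 = 11)
d(-19, o/7 - 4/10)*w = 0*11 = 0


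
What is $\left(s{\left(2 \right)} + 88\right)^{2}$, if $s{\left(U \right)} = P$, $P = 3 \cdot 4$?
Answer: $10000$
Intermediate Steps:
$P = 12$
$s{\left(U \right)} = 12$
$\left(s{\left(2 \right)} + 88\right)^{2} = \left(12 + 88\right)^{2} = 100^{2} = 10000$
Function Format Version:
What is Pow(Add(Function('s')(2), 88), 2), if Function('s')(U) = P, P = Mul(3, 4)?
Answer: 10000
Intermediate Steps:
P = 12
Function('s')(U) = 12
Pow(Add(Function('s')(2), 88), 2) = Pow(Add(12, 88), 2) = Pow(100, 2) = 10000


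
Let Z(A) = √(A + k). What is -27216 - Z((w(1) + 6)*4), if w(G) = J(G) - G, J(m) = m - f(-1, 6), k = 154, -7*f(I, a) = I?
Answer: -27216 - 3*√966/7 ≈ -27229.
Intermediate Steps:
f(I, a) = -I/7
J(m) = -⅐ + m (J(m) = m - (-1)*(-1)/7 = m - 1*⅐ = m - ⅐ = -⅐ + m)
w(G) = -⅐ (w(G) = (-⅐ + G) - G = -⅐)
Z(A) = √(154 + A) (Z(A) = √(A + 154) = √(154 + A))
-27216 - Z((w(1) + 6)*4) = -27216 - √(154 + (-⅐ + 6)*4) = -27216 - √(154 + (41/7)*4) = -27216 - √(154 + 164/7) = -27216 - √(1242/7) = -27216 - 3*√966/7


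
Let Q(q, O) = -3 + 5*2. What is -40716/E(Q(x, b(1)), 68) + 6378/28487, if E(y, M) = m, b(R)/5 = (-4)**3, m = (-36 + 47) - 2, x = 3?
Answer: -128868810/28487 ≈ -4523.8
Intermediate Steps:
m = 9 (m = 11 - 2 = 9)
b(R) = -320 (b(R) = 5*(-4)**3 = 5*(-64) = -320)
Q(q, O) = 7 (Q(q, O) = -3 + 10 = 7)
E(y, M) = 9
-40716/E(Q(x, b(1)), 68) + 6378/28487 = -40716/9 + 6378/28487 = -40716*1/9 + 6378*(1/28487) = -4524 + 6378/28487 = -128868810/28487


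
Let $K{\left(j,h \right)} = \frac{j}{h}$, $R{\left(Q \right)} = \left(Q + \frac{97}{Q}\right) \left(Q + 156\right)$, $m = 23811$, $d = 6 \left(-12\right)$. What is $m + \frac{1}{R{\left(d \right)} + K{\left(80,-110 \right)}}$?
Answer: $\frac{9683576469}{406685} \approx 23811.0$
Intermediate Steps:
$d = -72$
$R{\left(Q \right)} = \left(156 + Q\right) \left(Q + \frac{97}{Q}\right)$ ($R{\left(Q \right)} = \left(Q + \frac{97}{Q}\right) \left(156 + Q\right) = \left(156 + Q\right) \left(Q + \frac{97}{Q}\right)$)
$m + \frac{1}{R{\left(d \right)} + K{\left(80,-110 \right)}} = 23811 + \frac{1}{\left(97 + \left(-72\right)^{2} + 156 \left(-72\right) + \frac{15132}{-72}\right) + \frac{80}{-110}} = 23811 + \frac{1}{\left(97 + 5184 - 11232 + 15132 \left(- \frac{1}{72}\right)\right) + 80 \left(- \frac{1}{110}\right)} = 23811 + \frac{1}{\left(97 + 5184 - 11232 - \frac{1261}{6}\right) - \frac{8}{11}} = 23811 + \frac{1}{- \frac{36967}{6} - \frac{8}{11}} = 23811 + \frac{1}{- \frac{406685}{66}} = 23811 - \frac{66}{406685} = \frac{9683576469}{406685}$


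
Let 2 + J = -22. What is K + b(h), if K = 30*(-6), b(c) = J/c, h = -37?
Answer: -6636/37 ≈ -179.35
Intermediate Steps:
J = -24 (J = -2 - 22 = -24)
b(c) = -24/c
K = -180
K + b(h) = -180 - 24/(-37) = -180 - 24*(-1/37) = -180 + 24/37 = -6636/37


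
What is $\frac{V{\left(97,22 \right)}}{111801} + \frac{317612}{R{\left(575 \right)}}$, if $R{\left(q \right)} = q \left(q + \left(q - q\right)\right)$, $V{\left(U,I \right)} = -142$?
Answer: $\frac{35462390462}{36964205625} \approx 0.95937$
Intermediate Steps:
$R{\left(q \right)} = q^{2}$ ($R{\left(q \right)} = q \left(q + 0\right) = q q = q^{2}$)
$\frac{V{\left(97,22 \right)}}{111801} + \frac{317612}{R{\left(575 \right)}} = - \frac{142}{111801} + \frac{317612}{575^{2}} = \left(-142\right) \frac{1}{111801} + \frac{317612}{330625} = - \frac{142}{111801} + 317612 \cdot \frac{1}{330625} = - \frac{142}{111801} + \frac{317612}{330625} = \frac{35462390462}{36964205625}$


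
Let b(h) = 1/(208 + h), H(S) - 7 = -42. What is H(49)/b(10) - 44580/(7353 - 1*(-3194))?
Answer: -80518190/10547 ≈ -7634.2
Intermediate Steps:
H(S) = -35 (H(S) = 7 - 42 = -35)
H(49)/b(10) - 44580/(7353 - 1*(-3194)) = -35/(1/(208 + 10)) - 44580/(7353 - 1*(-3194)) = -35/(1/218) - 44580/(7353 + 3194) = -35/1/218 - 44580/10547 = -35*218 - 44580*1/10547 = -7630 - 44580/10547 = -80518190/10547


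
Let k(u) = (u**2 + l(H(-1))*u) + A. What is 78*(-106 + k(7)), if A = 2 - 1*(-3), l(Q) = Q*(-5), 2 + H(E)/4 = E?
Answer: 28704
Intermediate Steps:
H(E) = -8 + 4*E
l(Q) = -5*Q
A = 5 (A = 2 + 3 = 5)
k(u) = 5 + u**2 + 60*u (k(u) = (u**2 + (-5*(-8 + 4*(-1)))*u) + 5 = (u**2 + (-5*(-8 - 4))*u) + 5 = (u**2 + (-5*(-12))*u) + 5 = (u**2 + 60*u) + 5 = 5 + u**2 + 60*u)
78*(-106 + k(7)) = 78*(-106 + (5 + 7**2 + 60*7)) = 78*(-106 + (5 + 49 + 420)) = 78*(-106 + 474) = 78*368 = 28704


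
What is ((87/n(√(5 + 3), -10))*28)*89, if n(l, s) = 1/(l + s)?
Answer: -2168040 + 433608*√2 ≈ -1.5548e+6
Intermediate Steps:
((87/n(√(5 + 3), -10))*28)*89 = ((87/(1/(√(5 + 3) - 10)))*28)*89 = ((87/(1/(√8 - 10)))*28)*89 = ((87/(1/(2*√2 - 10)))*28)*89 = ((87/(1/(-10 + 2*√2)))*28)*89 = ((87*(-10 + 2*√2))*28)*89 = ((-870 + 174*√2)*28)*89 = (-24360 + 4872*√2)*89 = -2168040 + 433608*√2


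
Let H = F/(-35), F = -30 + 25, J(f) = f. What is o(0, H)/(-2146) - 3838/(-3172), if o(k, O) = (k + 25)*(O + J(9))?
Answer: 13144809/11912446 ≈ 1.1035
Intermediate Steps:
F = -5
H = 1/7 (H = -5/(-35) = -5*(-1/35) = 1/7 ≈ 0.14286)
o(k, O) = (9 + O)*(25 + k) (o(k, O) = (k + 25)*(O + 9) = (25 + k)*(9 + O) = (9 + O)*(25 + k))
o(0, H)/(-2146) - 3838/(-3172) = (225 + 9*0 + 25*(1/7) + (1/7)*0)/(-2146) - 3838/(-3172) = (225 + 0 + 25/7 + 0)*(-1/2146) - 3838*(-1/3172) = (1600/7)*(-1/2146) + 1919/1586 = -800/7511 + 1919/1586 = 13144809/11912446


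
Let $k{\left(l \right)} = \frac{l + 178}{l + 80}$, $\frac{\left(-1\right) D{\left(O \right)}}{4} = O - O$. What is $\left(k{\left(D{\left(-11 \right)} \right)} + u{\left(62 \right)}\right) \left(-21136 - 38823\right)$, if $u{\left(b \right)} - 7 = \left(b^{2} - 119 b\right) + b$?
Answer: $\frac{8304981049}{40} \approx 2.0762 \cdot 10^{8}$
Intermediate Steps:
$u{\left(b \right)} = 7 + b^{2} - 118 b$ ($u{\left(b \right)} = 7 + \left(\left(b^{2} - 119 b\right) + b\right) = 7 + \left(b^{2} - 118 b\right) = 7 + b^{2} - 118 b$)
$D{\left(O \right)} = 0$ ($D{\left(O \right)} = - 4 \left(O - O\right) = \left(-4\right) 0 = 0$)
$k{\left(l \right)} = \frac{178 + l}{80 + l}$
$\left(k{\left(D{\left(-11 \right)} \right)} + u{\left(62 \right)}\right) \left(-21136 - 38823\right) = \left(\frac{178 + 0}{80 + 0} + \left(7 + 62^{2} - 7316\right)\right) \left(-21136 - 38823\right) = \left(\frac{1}{80} \cdot 178 + \left(7 + 3844 - 7316\right)\right) \left(-59959\right) = \left(\frac{1}{80} \cdot 178 - 3465\right) \left(-59959\right) = \left(\frac{89}{40} - 3465\right) \left(-59959\right) = \left(- \frac{138511}{40}\right) \left(-59959\right) = \frac{8304981049}{40}$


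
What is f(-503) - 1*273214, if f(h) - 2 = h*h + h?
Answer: -20706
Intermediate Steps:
f(h) = 2 + h + h² (f(h) = 2 + (h*h + h) = 2 + (h² + h) = 2 + (h + h²) = 2 + h + h²)
f(-503) - 1*273214 = (2 - 503 + (-503)²) - 1*273214 = (2 - 503 + 253009) - 273214 = 252508 - 273214 = -20706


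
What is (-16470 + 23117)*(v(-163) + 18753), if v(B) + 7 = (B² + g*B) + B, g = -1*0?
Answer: 300125344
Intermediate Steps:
g = 0
v(B) = -7 + B + B² (v(B) = -7 + ((B² + 0*B) + B) = -7 + ((B² + 0) + B) = -7 + (B² + B) = -7 + (B + B²) = -7 + B + B²)
(-16470 + 23117)*(v(-163) + 18753) = (-16470 + 23117)*((-7 - 163 + (-163)²) + 18753) = 6647*((-7 - 163 + 26569) + 18753) = 6647*(26399 + 18753) = 6647*45152 = 300125344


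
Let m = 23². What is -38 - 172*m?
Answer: -91026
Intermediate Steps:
m = 529
-38 - 172*m = -38 - 172*529 = -38 - 90988 = -91026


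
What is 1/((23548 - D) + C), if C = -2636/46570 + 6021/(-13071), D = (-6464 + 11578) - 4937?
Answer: 101452745/2370999627874 ≈ 4.2789e-5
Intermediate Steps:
D = 177 (D = 5114 - 4937 = 177)
C = -52475521/101452745 (C = -2636*1/46570 + 6021*(-1/13071) = -1318/23285 - 2007/4357 = -52475521/101452745 ≈ -0.51724)
1/((23548 - D) + C) = 1/((23548 - 1*177) - 52475521/101452745) = 1/((23548 - 177) - 52475521/101452745) = 1/(23371 - 52475521/101452745) = 1/(2370999627874/101452745) = 101452745/2370999627874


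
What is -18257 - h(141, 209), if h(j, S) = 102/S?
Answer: -3815815/209 ≈ -18258.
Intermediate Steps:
-18257 - h(141, 209) = -18257 - 102/209 = -3815815/209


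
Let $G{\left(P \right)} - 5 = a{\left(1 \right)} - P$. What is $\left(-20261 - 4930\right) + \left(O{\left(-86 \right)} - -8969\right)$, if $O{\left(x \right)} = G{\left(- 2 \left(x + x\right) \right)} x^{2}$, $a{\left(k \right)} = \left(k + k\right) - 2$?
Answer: $-2523466$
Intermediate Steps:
$a{\left(k \right)} = -2 + 2 k$ ($a{\left(k \right)} = 2 k - 2 = -2 + 2 k$)
$G{\left(P \right)} = 5 - P$ ($G{\left(P \right)} = 5 + \left(\left(-2 + 2 \cdot 1\right) - P\right) = 5 + \left(\left(-2 + 2\right) - P\right) = 5 + \left(0 - P\right) = 5 - P$)
$O{\left(x \right)} = x^{2} \left(5 + 4 x\right)$ ($O{\left(x \right)} = \left(5 - - 2 \left(x + x\right)\right) x^{2} = \left(5 - - 2 \cdot 2 x\right) x^{2} = \left(5 - - 4 x\right) x^{2} = \left(5 + 4 x\right) x^{2} = x^{2} \left(5 + 4 x\right)$)
$\left(-20261 - 4930\right) + \left(O{\left(-86 \right)} - -8969\right) = \left(-20261 - 4930\right) + \left(\left(-86\right)^{2} \left(5 + 4 \left(-86\right)\right) - -8969\right) = -25191 + \left(7396 \left(5 - 344\right) + 8969\right) = -25191 + \left(7396 \left(-339\right) + 8969\right) = -25191 + \left(-2507244 + 8969\right) = -25191 - 2498275 = -2523466$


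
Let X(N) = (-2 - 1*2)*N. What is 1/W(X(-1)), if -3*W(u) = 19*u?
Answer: -3/76 ≈ -0.039474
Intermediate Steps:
X(N) = -4*N (X(N) = (-2 - 2)*N = -4*N)
W(u) = -19*u/3
1/W(X(-1)) = 1/(-(-76)*(-1)/3) = 1/(-19/3*4) = 1/(-76/3) = -3/76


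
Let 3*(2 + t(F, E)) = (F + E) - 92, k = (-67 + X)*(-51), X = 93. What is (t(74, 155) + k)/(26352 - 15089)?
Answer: -3847/33789 ≈ -0.11385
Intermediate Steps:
k = -1326 (k = (-67 + 93)*(-51) = 26*(-51) = -1326)
t(F, E) = -98/3 + E/3 + F/3 (t(F, E) = -2 + ((F + E) - 92)/3 = -2 + ((E + F) - 92)/3 = -2 + (-92 + E + F)/3 = -2 + (-92/3 + E/3 + F/3) = -98/3 + E/3 + F/3)
(t(74, 155) + k)/(26352 - 15089) = ((-98/3 + (1/3)*155 + (1/3)*74) - 1326)/(26352 - 15089) = ((-98/3 + 155/3 + 74/3) - 1326)/11263 = (131/3 - 1326)*(1/11263) = -3847/3*1/11263 = -3847/33789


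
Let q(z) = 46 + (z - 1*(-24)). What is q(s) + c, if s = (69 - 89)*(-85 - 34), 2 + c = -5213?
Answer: -2765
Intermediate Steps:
c = -5215 (c = -2 - 5213 = -5215)
s = 2380 (s = -20*(-119) = 2380)
q(z) = 70 + z (q(z) = 46 + (z + 24) = 46 + (24 + z) = 70 + z)
q(s) + c = (70 + 2380) - 5215 = 2450 - 5215 = -2765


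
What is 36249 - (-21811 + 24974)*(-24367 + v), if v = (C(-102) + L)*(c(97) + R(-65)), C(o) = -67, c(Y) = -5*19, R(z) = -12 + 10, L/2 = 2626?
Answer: 1667924105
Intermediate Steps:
L = 5252 (L = 2*2626 = 5252)
R(z) = -2
c(Y) = -95
v = -502945 (v = (-67 + 5252)*(-95 - 2) = 5185*(-97) = -502945)
36249 - (-21811 + 24974)*(-24367 + v) = 36249 - (-21811 + 24974)*(-24367 - 502945) = 36249 - 3163*(-527312) = 36249 - 1*(-1667887856) = 36249 + 1667887856 = 1667924105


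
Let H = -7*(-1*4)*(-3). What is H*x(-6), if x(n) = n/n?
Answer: -84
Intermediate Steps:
x(n) = 1
H = -84 (H = -(-28)*(-3) = -7*12 = -84)
H*x(-6) = -84*1 = -84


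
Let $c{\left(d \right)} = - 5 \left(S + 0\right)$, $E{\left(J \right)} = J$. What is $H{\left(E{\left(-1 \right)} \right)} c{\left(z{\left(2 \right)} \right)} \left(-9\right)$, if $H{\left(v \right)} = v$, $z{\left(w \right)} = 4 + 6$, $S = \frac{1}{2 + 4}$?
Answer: $- \frac{15}{2} \approx -7.5$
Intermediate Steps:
$S = \frac{1}{6} \approx 0.16667$
$z{\left(w \right)} = 10$
$c{\left(d \right)} = - \frac{5}{6}$ ($c{\left(d \right)} = - 5 \left(\frac{1}{6} + 0\right) = \left(-5\right) \frac{1}{6} = - \frac{5}{6}$)
$H{\left(E{\left(-1 \right)} \right)} c{\left(z{\left(2 \right)} \right)} \left(-9\right) = \left(-1\right) \left(- \frac{5}{6}\right) \left(-9\right) = \frac{5}{6} \left(-9\right) = - \frac{15}{2}$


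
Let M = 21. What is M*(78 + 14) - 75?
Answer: 1857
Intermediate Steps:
M*(78 + 14) - 75 = 21*(78 + 14) - 75 = 21*92 - 75 = 1932 - 75 = 1857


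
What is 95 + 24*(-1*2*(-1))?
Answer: 143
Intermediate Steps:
95 + 24*(-1*2*(-1)) = 95 + 24*(-2*(-1)) = 95 + 24*2 = 95 + 48 = 143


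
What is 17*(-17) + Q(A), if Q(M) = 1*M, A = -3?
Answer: -292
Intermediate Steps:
Q(M) = M
17*(-17) + Q(A) = 17*(-17) - 3 = -289 - 3 = -292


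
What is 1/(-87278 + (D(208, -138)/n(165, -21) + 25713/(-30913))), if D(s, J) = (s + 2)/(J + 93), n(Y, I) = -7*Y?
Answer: -15301935/1335534949039 ≈ -1.1458e-5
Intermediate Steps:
D(s, J) = (2 + s)/(93 + J)
1/(-87278 + (D(208, -138)/n(165, -21) + 25713/(-30913))) = 1/(-87278 + (((2 + 208)/(93 - 138))/((-7*165)) + 25713/(-30913))) = 1/(-87278 + ((210/(-45))/(-1155) + 25713*(-1/30913))) = 1/(-87278 + (-1/45*210*(-1/1155) - 25713/30913)) = 1/(-87278 + (-14/3*(-1/1155) - 25713/30913)) = 1/(-87278 + (2/495 - 25713/30913)) = 1/(-87278 - 12666109/15301935) = 1/(-1335534949039/15301935) = -15301935/1335534949039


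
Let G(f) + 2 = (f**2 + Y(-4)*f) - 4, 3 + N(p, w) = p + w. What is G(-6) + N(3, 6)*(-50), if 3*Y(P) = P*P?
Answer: -302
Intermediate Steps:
Y(P) = P**2/3 (Y(P) = (P*P)/3 = P**2/3)
N(p, w) = -3 + p + w (N(p, w) = -3 + (p + w) = -3 + p + w)
G(f) = -6 + f**2 + 16*f/3 (G(f) = -2 + ((f**2 + ((1/3)*(-4)**2)*f) - 4) = -2 + ((f**2 + ((1/3)*16)*f) - 4) = -2 + ((f**2 + 16*f/3) - 4) = -2 + (-4 + f**2 + 16*f/3) = -6 + f**2 + 16*f/3)
G(-6) + N(3, 6)*(-50) = (-6 + (-6)**2 + (16/3)*(-6)) + (-3 + 3 + 6)*(-50) = (-6 + 36 - 32) + 6*(-50) = -2 - 300 = -302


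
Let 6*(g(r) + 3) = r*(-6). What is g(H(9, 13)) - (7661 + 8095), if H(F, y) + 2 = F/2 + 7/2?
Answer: -15765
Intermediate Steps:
H(F, y) = 3/2 + F/2 (H(F, y) = -2 + (F/2 + 7/2) = -2 + (7/2 + F/2) = 3/2 + F/2)
g(r) = -3 - r (g(r) = -3 + (r*(-6))/6 = -3 + (-6*r)/6 = -3 - r)
g(H(9, 13)) - (7661 + 8095) = (-3 - (3/2 + (1/2)*9)) - (7661 + 8095) = (-3 - (3/2 + 9/2)) - 1*15756 = (-3 - 1*6) - 15756 = (-3 - 6) - 15756 = -9 - 15756 = -15765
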